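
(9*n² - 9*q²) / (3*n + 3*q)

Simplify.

Factor (3*n)^2 - (3*q)^2 and cancel (3*n + 3*q).

3*n - 3*q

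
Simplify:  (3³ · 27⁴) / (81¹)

3^11

3³ = 3^3; 27⁴ = 3^12; 81¹ = 3^4
Combine exponents: 3^11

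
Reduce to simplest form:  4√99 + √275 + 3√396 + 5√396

4√99 = 12*√11; √275 = 5*√11; 3√396 = 18*√11; 5√396 = 30*√11
Combine: (12 + 5 + 18 + 30)·√11 = 65*√11

65*√11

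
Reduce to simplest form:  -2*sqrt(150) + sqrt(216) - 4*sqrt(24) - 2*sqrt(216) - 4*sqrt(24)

2*sqrt(150) = 10*sqrt(6); sqrt(216) = 6*sqrt(6); 4*sqrt(24) = 8*sqrt(6); 2*sqrt(216) = 12*sqrt(6); 4*sqrt(24) = 8*sqrt(6)
Combine: (-10 + 6 - 8 - 12 - 8)·sqrt(6) = -32*sqrt(6)

-32*sqrt(6)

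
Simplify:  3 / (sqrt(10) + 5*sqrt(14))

(-3*sqrt(10) + 15*sqrt(14))/340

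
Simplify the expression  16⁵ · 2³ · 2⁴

16⁵ = 2^20; 2³ = 2^3; 2⁴ = 2^4
Combine exponents: 2^27

2^27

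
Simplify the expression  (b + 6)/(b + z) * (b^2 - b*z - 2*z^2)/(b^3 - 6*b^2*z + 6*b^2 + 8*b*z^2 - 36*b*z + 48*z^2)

Factor: b^2 - b*z - 2*z^2 = (b + z)*(b - 2*z);  b^3 - 6*b^2*z + 6*b^2 + 8*b*z^2 - 36*b*z + 48*z^2 = (b - 4*z)*(b - 2*z)*(b + 6)
Cancel the common factors (b + z), (b - 2*z), (b + 6).

-1/(-b + 4*z)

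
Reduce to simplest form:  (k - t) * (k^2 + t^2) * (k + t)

k^4 - t^4

Telescope via difference of squares: (k+t)(k-t) = k^2 - t^2, then repeat with the next factor.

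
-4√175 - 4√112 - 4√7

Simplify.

-40*√7

4√175 = 20*√7; 4√112 = 16*√7; 4√7 = 4*√7
Combine: (-20 - 16 - 4)·√7 = -40*√7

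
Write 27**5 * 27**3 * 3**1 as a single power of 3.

3**25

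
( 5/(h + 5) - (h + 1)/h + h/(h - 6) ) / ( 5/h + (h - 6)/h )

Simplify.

Numerator: 5/(h + 5) - (h + 1)/h + h/(h - 6) = (10*h^2 + h + 30)/(h^3 - h^2 - 30*h)
Denominator: 5/h + (h - 6)/h = (h - 1)/h
Divide: ((10*h^2 + h + 30)/(h^3 - h^2 - 30*h)) · (h/(h - 1)) = (10*h^2 + h + 30)/(h^3 - 2*h^2 - 29*h + 30)

(10*h^2 + h + 30)/(h^3 - 2*h^2 - 29*h + 30)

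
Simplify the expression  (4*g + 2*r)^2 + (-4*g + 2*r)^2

32*g^2 + 8*r^2

Only the even-power cross terms survive.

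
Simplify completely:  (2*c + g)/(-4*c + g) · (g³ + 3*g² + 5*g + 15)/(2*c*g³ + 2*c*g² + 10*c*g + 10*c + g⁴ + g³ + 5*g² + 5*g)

Factor: g³ + 3*g² + 5*g + 15 = (g² + 5)·(g + 3);  2*c*g³ + 2*c*g² + 10*c*g + 10*c + g⁴ + g³ + 5*g² + 5*g = (2*c + g)·(g² + 5)·(g + 1)
Cancel the common factors (g² + 5), (2*c + g).

(-g - 3)/(4*c*g + 4*c - g² - g)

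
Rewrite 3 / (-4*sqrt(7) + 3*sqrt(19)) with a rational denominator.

Multiply numerator and denominator by 4*sqrt(7) + 3*sqrt(19).
Denominator becomes 59; numerator becomes 12*sqrt(7) + 9*sqrt(19).

(12*sqrt(7) + 9*sqrt(19))/59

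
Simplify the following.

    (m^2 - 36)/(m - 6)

m + 6

Factor: m^2 - 36 = (m - 6)*(m + 6)
Cancel the common factor (m - 6).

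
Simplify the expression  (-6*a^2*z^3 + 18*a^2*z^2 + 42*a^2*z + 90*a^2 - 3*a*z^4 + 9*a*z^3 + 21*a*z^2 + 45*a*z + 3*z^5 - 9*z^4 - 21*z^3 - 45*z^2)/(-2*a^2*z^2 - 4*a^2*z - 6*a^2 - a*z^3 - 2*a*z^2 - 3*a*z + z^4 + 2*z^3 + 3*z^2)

3*z - 15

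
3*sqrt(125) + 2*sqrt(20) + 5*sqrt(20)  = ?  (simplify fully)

29*sqrt(5)

3*sqrt(125) = 15*sqrt(5); 2*sqrt(20) = 4*sqrt(5); 5*sqrt(20) = 10*sqrt(5)
Combine: (15 + 4 + 10)·sqrt(5) = 29*sqrt(5)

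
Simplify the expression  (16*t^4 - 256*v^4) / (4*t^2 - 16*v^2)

4*t^2 + 16*v^2

Difference of fourth powers: factor out (4*t^2 - 16*v^2).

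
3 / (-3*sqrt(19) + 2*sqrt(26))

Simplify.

(-9*sqrt(19) - 6*sqrt(26))/67

Multiply numerator and denominator by 2*sqrt(26) + 3*sqrt(19).
Denominator becomes -67; numerator becomes 6*sqrt(26) + 9*sqrt(19).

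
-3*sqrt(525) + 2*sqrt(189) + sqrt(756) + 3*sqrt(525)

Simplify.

3*sqrt(525) = 15*sqrt(21); 2*sqrt(189) = 6*sqrt(21); sqrt(756) = 6*sqrt(21); 3*sqrt(525) = 15*sqrt(21)
Combine: (-15 + 6 + 6 + 15)·sqrt(21) = 12*sqrt(21)

12*sqrt(21)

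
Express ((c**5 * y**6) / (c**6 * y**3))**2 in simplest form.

Inside the bracket: (c**-1) * y**3
Raise to the power 2: (c**-2) * y**6

y**6/c**2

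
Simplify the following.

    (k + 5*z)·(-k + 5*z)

Product of conjugates: (P+Q)(P-Q) = P^2 - Q^2.

-k² + 25*z²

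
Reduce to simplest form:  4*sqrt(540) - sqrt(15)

23*sqrt(15)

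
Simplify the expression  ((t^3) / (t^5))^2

Inside the bracket: (t^-2)
Raise to the power 2: (t^-4)

t^(-4)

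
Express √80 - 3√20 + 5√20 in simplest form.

8*√5

√80 = 4*√5; 3√20 = 6*√5; 5√20 = 10*√5
Combine: (4 - 6 + 10)·√5 = 8*√5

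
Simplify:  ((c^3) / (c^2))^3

c^3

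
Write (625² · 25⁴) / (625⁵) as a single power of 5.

5^(-4)

625² = 5^8; 25⁴ = 5^8; 625⁵ = 5^20
Combine exponents: 5^(-4)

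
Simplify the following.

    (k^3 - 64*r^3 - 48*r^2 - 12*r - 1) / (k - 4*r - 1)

k^2 + 4*k*r + k + 16*r^2 + 8*r + 1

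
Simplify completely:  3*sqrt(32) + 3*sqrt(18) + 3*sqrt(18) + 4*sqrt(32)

3*sqrt(32) = 12*sqrt(2); 3*sqrt(18) = 9*sqrt(2); 3*sqrt(18) = 9*sqrt(2); 4*sqrt(32) = 16*sqrt(2)
Combine: (12 + 9 + 9 + 16)·sqrt(2) = 46*sqrt(2)

46*sqrt(2)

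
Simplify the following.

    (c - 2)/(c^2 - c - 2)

Factor: c^2 - c - 2 = (c - 2)*(c + 1)
Cancel the common factor (c - 2).

1/(c + 1)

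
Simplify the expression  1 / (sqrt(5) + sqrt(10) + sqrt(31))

Group as (sqrt(10) + sqrt(31)) + sqrt(5); multiply by (sqrt(10) + sqrt(31)) - sqrt(5), then rationalise the remaining surd.

(-13*sqrt(10) - 18*sqrt(5) + 5*sqrt(62) + 8*sqrt(31))/28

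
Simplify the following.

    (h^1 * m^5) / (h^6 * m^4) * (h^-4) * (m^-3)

Quotient: (h^-5) * m^1
Multiply by (h^-4) * (m^-3): add exponents.

1/(h^9*m^2)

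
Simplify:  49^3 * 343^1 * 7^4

7^13

49^3 = 7^6; 343^1 = 7^3; 7^4 = 7^4
Combine exponents: 7^13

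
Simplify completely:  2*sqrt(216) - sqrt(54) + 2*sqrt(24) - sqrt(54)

10*sqrt(6)

2*sqrt(216) = 12*sqrt(6); sqrt(54) = 3*sqrt(6); 2*sqrt(24) = 4*sqrt(6); sqrt(54) = 3*sqrt(6)
Combine: (12 - 3 + 4 - 3)·sqrt(6) = 10*sqrt(6)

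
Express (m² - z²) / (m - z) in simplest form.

Factor m^2 - z^2 and cancel (m - z).

m + z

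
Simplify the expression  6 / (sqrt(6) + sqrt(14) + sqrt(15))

(-72*sqrt(35) + 30*sqrt(15) + 42*sqrt(14) + 138*sqrt(6))/311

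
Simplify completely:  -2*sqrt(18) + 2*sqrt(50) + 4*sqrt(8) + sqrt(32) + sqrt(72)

2*sqrt(18) = 6*sqrt(2); 2*sqrt(50) = 10*sqrt(2); 4*sqrt(8) = 8*sqrt(2); sqrt(32) = 4*sqrt(2); sqrt(72) = 6*sqrt(2)
Combine: (-6 + 10 + 8 + 4 + 6)·sqrt(2) = 22*sqrt(2)

22*sqrt(2)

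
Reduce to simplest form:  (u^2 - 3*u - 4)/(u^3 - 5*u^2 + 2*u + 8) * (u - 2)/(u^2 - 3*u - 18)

Factor: u^2 - 3*u - 4 = (u + 1)*(u - 4);  u^3 - 5*u^2 + 2*u + 8 = (u - 2)*(u - 4)*(u + 1);  u^2 - 3*u - 18 = (u - 6)*(u + 3)
Cancel the common factors (u - 4), (u - 2), (u + 1).

1/(u^2 - 3*u - 18)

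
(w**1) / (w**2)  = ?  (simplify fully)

Quotient: (w**-1)

1/w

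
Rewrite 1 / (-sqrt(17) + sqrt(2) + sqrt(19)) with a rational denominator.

(-2*sqrt(17) + 17*sqrt(2) + sqrt(646))/68

Group as (sqrt(2) + sqrt(19)) - sqrt(17); multiply by (sqrt(2) + sqrt(19)) + sqrt(17), then rationalise the remaining surd.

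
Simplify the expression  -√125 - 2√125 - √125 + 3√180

√125 = 5*√5; 2√125 = 10*√5; √125 = 5*√5; 3√180 = 18*√5
Combine: (-5 - 10 - 5 + 18)·√5 = -2*√5

-2*√5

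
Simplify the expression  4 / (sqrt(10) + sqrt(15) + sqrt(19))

(-10*sqrt(114) + 6*sqrt(19) + 14*sqrt(15) + 24*sqrt(10))/141

Group as (sqrt(10) + sqrt(15)) + sqrt(19); multiply by (sqrt(10) + sqrt(15)) - sqrt(19), then rationalise the remaining surd.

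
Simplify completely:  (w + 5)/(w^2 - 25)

1/(w - 5)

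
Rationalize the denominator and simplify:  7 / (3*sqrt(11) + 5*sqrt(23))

Multiply numerator and denominator by -5*sqrt(23) + 3*sqrt(11).
Denominator becomes -476; numerator becomes -35*sqrt(23) + 21*sqrt(11).

(-3*sqrt(11) + 5*sqrt(23))/68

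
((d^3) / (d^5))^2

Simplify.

d^(-4)

Inside the bracket: (d^-2)
Raise to the power 2: (d^-4)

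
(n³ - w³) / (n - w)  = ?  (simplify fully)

n² + n*w + w²

Factor as (a-b)(a^2+ab+b^2) with a=n, b=w.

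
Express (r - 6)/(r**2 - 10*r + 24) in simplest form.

1/(r - 4)

Factor: r**2 - 10*r + 24 = (r - 6)*(r - 4)
Cancel the common factor (r - 6).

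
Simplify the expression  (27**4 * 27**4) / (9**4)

3**16

27**4 = 3**12; 27**4 = 3**12; 9**4 = 3**8
Combine exponents: 3**16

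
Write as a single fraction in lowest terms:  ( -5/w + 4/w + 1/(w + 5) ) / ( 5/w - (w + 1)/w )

Numerator: -5/w + 4/w + 1/(w + 5) = -5/(w**2 + 5*w)
Denominator: 5/w - (w + 1)/w = (-w + 4)/w
Divide: (-5/(w**2 + 5*w)) · (w/(-w + 4)) = 5/(w**2 + w - 20)

5/(w**2 + w - 20)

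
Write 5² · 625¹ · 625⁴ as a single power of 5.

5² = 5^2; 625¹ = 5^4; 625⁴ = 5^16
Combine exponents: 5^22

5^22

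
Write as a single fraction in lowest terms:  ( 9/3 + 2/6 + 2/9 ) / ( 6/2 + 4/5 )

Numerator: 9/3 + 2/6 + 2/9 = 32/9
Denominator: 6/2 + 4/5 = 19/5
Divide: (32/9) · (5/19) = 160/171

160/171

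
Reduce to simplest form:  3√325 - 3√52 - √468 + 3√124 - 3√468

-15*√13 + 6*√31

3√325 = 15*√13; 3√52 = 6*√13; √468 = 6*√13; 3√124 = 6*√31; 3√468 = 18*√13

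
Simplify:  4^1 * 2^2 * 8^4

2^16

4^1 = 2^2; 2^2 = 2^2; 8^4 = 2^12
Combine exponents: 2^16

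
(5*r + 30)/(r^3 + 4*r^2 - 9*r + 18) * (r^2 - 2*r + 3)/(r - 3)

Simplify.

5/(r - 3)

Factor: 5*r + 30 = 5*(r + 6);  r^3 + 4*r^2 - 9*r + 18 = (r^2 - 2*r + 3)*(r + 6)
Cancel the common factors (r^2 - 2*r + 3), (r + 6).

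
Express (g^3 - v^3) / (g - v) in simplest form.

g^2 + g*v + v^2

Apply the difference-of-cubes factorisation and cancel (g - v).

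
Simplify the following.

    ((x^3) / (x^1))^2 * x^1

x^5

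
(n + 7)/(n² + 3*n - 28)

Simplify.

Factor: n² + 3*n - 28 = (n - 4)·(n + 7)
Cancel the common factor (n + 7).

1/(n - 4)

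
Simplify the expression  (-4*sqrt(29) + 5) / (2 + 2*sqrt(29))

Multiply numerator and denominator by -2*sqrt(29) + 2.
Denominator becomes -112; numerator becomes -18*sqrt(29) + 242.

(-121 + 9*sqrt(29))/56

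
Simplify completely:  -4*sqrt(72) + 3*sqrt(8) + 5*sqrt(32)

2*sqrt(2)

4*sqrt(72) = 24*sqrt(2); 3*sqrt(8) = 6*sqrt(2); 5*sqrt(32) = 20*sqrt(2)
Combine: (-24 + 6 + 20)·sqrt(2) = 2*sqrt(2)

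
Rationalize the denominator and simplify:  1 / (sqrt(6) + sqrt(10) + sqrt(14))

(-2*sqrt(210) + sqrt(14) + 5*sqrt(10) + 9*sqrt(6))/118

Group as (sqrt(6) + sqrt(10)) + sqrt(14); multiply by (sqrt(6) + sqrt(10)) - sqrt(14), then rationalise the remaining surd.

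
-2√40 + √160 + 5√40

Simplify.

10*√10

2√40 = 4*√10; √160 = 4*√10; 5√40 = 10*√10
Combine: (-4 + 4 + 10)·√10 = 10*√10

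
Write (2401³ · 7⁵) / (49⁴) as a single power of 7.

2401³ = 7^12; 7⁵ = 7^5; 49⁴ = 7^8
Combine exponents: 7^9

7^9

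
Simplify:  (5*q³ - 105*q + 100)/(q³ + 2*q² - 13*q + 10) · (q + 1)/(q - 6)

(5*q² - 15*q - 20)/(q² - 8*q + 12)

Factor: 5*q³ - 105*q + 100 = 5·(q - 4)·(q - 1)·(q + 5);  q³ + 2*q² - 13*q + 10 = (q - 1)·(q + 5)·(q - 2)
Cancel the common factors (q + 5), (q - 1).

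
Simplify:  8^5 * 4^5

2^25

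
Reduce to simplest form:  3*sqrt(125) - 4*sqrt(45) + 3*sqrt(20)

9*sqrt(5)

3*sqrt(125) = 15*sqrt(5); 4*sqrt(45) = 12*sqrt(5); 3*sqrt(20) = 6*sqrt(5)
Combine: (15 - 12 + 6)·sqrt(5) = 9*sqrt(5)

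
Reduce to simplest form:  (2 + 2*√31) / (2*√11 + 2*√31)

(-√341 - √11 + √31 + 31)/20

Multiply numerator and denominator by -2*√11 + 2*√31.
Denominator becomes 80; numerator becomes -4*√341 - 4*√11 + 4*√31 + 124.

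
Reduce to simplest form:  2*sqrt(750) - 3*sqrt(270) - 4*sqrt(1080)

-23*sqrt(30)

2*sqrt(750) = 10*sqrt(30); 3*sqrt(270) = 9*sqrt(30); 4*sqrt(1080) = 24*sqrt(30)
Combine: (10 - 9 - 24)·sqrt(30) = -23*sqrt(30)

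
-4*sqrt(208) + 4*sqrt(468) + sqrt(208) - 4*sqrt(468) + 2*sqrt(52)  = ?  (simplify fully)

4*sqrt(208) = 16*sqrt(13); 4*sqrt(468) = 24*sqrt(13); sqrt(208) = 4*sqrt(13); 4*sqrt(468) = 24*sqrt(13); 2*sqrt(52) = 4*sqrt(13)
Combine: (-16 + 24 + 4 - 24 + 4)·sqrt(13) = -8*sqrt(13)

-8*sqrt(13)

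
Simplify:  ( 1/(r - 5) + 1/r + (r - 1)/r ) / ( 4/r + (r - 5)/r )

(r^2 - 4*r)/(r^2 - 6*r + 5)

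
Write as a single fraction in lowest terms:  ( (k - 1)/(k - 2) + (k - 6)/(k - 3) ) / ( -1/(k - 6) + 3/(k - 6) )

(2*k^3 - 24*k^2 + 87*k - 90)/(2*k^2 - 10*k + 12)

Numerator: (k - 1)/(k - 2) + (k - 6)/(k - 3) = (2*k^2 - 12*k + 15)/(k^2 - 5*k + 6)
Denominator: -1/(k - 6) + 3/(k - 6) = 2/(k - 6)
Divide: ((2*k^2 - 12*k + 15)/(k^2 - 5*k + 6)) · (k/2 - 3) = (2*k^3 - 24*k^2 + 87*k - 90)/(2*k^2 - 10*k + 12)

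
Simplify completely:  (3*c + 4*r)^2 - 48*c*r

Expanding gives 9*c^2 - 24*c*r + 16*r^2, a perfect square.

(3*c - 4*r)^2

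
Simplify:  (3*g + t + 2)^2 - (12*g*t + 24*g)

(-3*g + t + 2)^2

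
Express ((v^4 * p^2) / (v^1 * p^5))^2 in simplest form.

Inside the bracket: v^3 * (p^-3)
Raise to the power 2: v^6 * (p^-6)

v^6/p^6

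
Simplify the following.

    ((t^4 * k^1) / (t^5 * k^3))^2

Inside the bracket: (t^-1) * (k^-2)
Raise to the power 2: (t^-2) * (k^-4)

1/(k^4*t^2)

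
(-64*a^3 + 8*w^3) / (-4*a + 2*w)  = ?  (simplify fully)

16*a^2 + 8*a*w + 4*w^2

Apply the difference-of-cubes factorisation and cancel (-4*a + 2*w).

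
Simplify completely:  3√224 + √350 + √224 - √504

3√224 = 12*√14; √350 = 5*√14; √224 = 4*√14; √504 = 6*√14
Combine: (12 + 5 + 4 - 6)·√14 = 15*√14

15*√14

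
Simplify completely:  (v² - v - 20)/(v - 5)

v + 4

Factor: v² - v - 20 = (v + 4)·(v - 5)
Cancel the common factor (v - 5).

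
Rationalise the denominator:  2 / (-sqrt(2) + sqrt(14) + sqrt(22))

(-17*sqrt(2) - 3*sqrt(22) + 5*sqrt(14) + 2*sqrt(154))/19

Group as (sqrt(14) + sqrt(22)) - sqrt(2); multiply by (sqrt(14) + sqrt(22)) + sqrt(2), then rationalise the remaining surd.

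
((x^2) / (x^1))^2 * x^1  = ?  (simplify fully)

Inside the bracket: x^1
Raise to the power 2: x^2
Multiply by x^1: add exponents.

x^3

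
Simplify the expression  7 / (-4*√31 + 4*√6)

(-7*√31 - 7*√6)/100

Multiply numerator and denominator by 4*√6 + 4*√31.
Denominator becomes -400; numerator becomes 28*√6 + 28*√31.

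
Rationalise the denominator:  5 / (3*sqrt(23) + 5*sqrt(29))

(-15*sqrt(23) + 25*sqrt(29))/518

Multiply numerator and denominator by -5*sqrt(29) + 3*sqrt(23).
Denominator becomes -518; numerator becomes -25*sqrt(29) + 15*sqrt(23).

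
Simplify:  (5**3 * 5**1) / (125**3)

5**3 = 5**3; 5**1 = 5**1; 125**3 = 5**9
Combine exponents: 5**(-5)

5**(-5)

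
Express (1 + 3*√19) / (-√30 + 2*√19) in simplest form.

(√30 + 2*√19 + 3*√570 + 114)/46

Multiply numerator and denominator by √30 + 2*√19.
Denominator becomes 46; numerator becomes √30 + 2*√19 + 3*√570 + 114.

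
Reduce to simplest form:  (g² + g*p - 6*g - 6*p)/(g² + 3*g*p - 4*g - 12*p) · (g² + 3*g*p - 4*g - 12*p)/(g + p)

g - 6

Factor: g² + g*p - 6*g - 6*p = (g + p)·(g - 6);  g² + 3*g*p - 4*g - 12*p = (g + 3*p)·(g - 4);  g² + 3*g*p - 4*g - 12*p = (g + 3*p)·(g - 4)
Cancel the common factors (g + 3*p), (g + p), (g - 4).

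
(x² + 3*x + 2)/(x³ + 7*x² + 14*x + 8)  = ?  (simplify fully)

1/(x + 4)

Factor: x² + 3*x + 2 = (x + 1)·(x + 2);  x³ + 7*x² + 14*x + 8 = (x + 1)·(x + 2)·(x + 4)
Cancel the common factors (x + 1), (x + 2).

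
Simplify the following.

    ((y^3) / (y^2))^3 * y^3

y^6

Inside the bracket: y^1
Raise to the power 3: y^3
Multiply by y^3: add exponents.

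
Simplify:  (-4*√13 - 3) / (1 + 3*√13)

Multiply numerator and denominator by -3*√13 + 1.
Denominator becomes -116; numerator becomes 5*√13 + 153.

(-153 - 5*√13)/116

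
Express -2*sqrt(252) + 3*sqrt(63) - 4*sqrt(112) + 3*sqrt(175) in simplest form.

-4*sqrt(7)

2*sqrt(252) = 12*sqrt(7); 3*sqrt(63) = 9*sqrt(7); 4*sqrt(112) = 16*sqrt(7); 3*sqrt(175) = 15*sqrt(7)
Combine: (-12 + 9 - 16 + 15)·sqrt(7) = -4*sqrt(7)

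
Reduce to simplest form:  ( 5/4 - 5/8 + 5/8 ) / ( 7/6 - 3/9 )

3/2

Numerator: 5/4 - 5/8 + 5/8 = 5/4
Denominator: 7/6 - 3/9 = 5/6
Divide: (5/4) · (6/5) = 3/2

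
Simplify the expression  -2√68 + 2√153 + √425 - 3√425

-8*√17

2√68 = 4*√17; 2√153 = 6*√17; √425 = 5*√17; 3√425 = 15*√17
Combine: (-4 + 6 + 5 - 15)·√17 = -8*√17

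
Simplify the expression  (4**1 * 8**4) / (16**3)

2**2

4**1 = 2**2; 8**4 = 2**12; 16**3 = 2**12
Combine exponents: 2**2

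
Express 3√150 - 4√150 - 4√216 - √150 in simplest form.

3√150 = 15*√6; 4√150 = 20*√6; 4√216 = 24*√6; √150 = 5*√6
Combine: (15 - 20 - 24 - 5)·√6 = -34*√6

-34*√6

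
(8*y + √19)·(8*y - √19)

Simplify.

Product of conjugates: (P+Q)(P-Q) = P^2 - Q^2.

64*y² - 19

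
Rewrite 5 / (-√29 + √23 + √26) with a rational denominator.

Group as (√23 + √26) - √29; multiply by (√23 + √26) + √29, then rationalise the remaining surd.

(-50*√29 + 65*√26 + 80*√23 + 5*√17342)/996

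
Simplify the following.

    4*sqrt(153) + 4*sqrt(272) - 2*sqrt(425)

18*sqrt(17)

4*sqrt(153) = 12*sqrt(17); 4*sqrt(272) = 16*sqrt(17); 2*sqrt(425) = 10*sqrt(17)
Combine: (12 + 16 - 10)·sqrt(17) = 18*sqrt(17)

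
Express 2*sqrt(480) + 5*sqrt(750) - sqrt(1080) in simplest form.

2*sqrt(480) = 8*sqrt(30); 5*sqrt(750) = 25*sqrt(30); sqrt(1080) = 6*sqrt(30)
Combine: (8 + 25 - 6)·sqrt(30) = 27*sqrt(30)

27*sqrt(30)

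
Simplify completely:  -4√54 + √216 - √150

4√54 = 12*√6; √216 = 6*√6; √150 = 5*√6
Combine: (-12 + 6 - 5)·√6 = -11*√6

-11*√6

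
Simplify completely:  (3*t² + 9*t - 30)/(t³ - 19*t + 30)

3/(t - 3)

Factor: 3*t² + 9*t - 30 = 3·(t - 2)·(t + 5);  t³ - 19*t + 30 = (t - 2)·(t - 3)·(t + 5)
Cancel the common factors (t + 5), (t - 2).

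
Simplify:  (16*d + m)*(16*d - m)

Difference of squares with P = 16*d, Q = m.

256*d^2 - m^2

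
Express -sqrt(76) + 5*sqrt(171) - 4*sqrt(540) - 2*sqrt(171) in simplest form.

-24*sqrt(15) + 7*sqrt(19)

sqrt(76) = 2*sqrt(19); 5*sqrt(171) = 15*sqrt(19); 4*sqrt(540) = 24*sqrt(15); 2*sqrt(171) = 6*sqrt(19)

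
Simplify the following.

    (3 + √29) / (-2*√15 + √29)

Multiply numerator and denominator by √29 + 2*√15.
Denominator becomes -31; numerator becomes 3*√29 + 6*√15 + 29 + 2*√435.

(-2*√435 - 29 - 6*√15 - 3*√29)/31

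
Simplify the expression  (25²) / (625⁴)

5^(-12)

25² = 5^4; 625⁴ = 5^16
Combine exponents: 5^(-12)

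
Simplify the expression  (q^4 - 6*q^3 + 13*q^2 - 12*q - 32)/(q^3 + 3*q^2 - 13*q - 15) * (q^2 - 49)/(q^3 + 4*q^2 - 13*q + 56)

(q^2 - 11*q + 28)/(q^2 + 2*q - 15)

Factor: q^4 - 6*q^3 + 13*q^2 - 12*q - 32 = (q - 4)*(q^2 - 3*q + 8)*(q + 1);  q^3 + 3*q^2 - 13*q - 15 = (q + 5)*(q + 1)*(q - 3);  q^2 - 49 = (q - 7)*(q + 7);  q^3 + 4*q^2 - 13*q + 56 = (q + 7)*(q^2 - 3*q + 8)
Cancel the common factors (q^2 - 3*q + 8), (q + 1), (q + 7).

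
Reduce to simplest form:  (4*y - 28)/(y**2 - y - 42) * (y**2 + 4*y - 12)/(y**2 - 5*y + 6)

4/(y - 3)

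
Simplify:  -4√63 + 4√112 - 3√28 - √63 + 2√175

4√63 = 12*√7; 4√112 = 16*√7; 3√28 = 6*√7; √63 = 3*√7; 2√175 = 10*√7
Combine: (-12 + 16 - 6 - 3 + 10)·√7 = 5*√7

5*√7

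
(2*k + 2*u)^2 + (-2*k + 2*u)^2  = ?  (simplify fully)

Binomially expand both and collect terms in (2*u), (2*k).

8*k^2 + 8*u^2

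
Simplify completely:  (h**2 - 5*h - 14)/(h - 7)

Factor: h**2 - 5*h - 14 = (h + 2)*(h - 7)
Cancel the common factor (h - 7).

h + 2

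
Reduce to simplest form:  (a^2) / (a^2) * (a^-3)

Quotient: 1
Multiply by (a^-3): add exponents.

a^(-3)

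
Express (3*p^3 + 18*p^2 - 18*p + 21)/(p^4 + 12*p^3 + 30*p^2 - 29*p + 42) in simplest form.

3/(p + 6)

Factor: 3*p^3 + 18*p^2 - 18*p + 21 = 3*(p + 7)*(p^2 - p + 1);  p^4 + 12*p^3 + 30*p^2 - 29*p + 42 = (p + 7)*(p + 6)*(p^2 - p + 1)
Cancel the common factors (p^2 - p + 1), (p + 7).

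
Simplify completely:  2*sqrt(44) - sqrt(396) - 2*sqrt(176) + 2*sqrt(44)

-6*sqrt(11)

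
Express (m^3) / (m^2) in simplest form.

m

Quotient: m^1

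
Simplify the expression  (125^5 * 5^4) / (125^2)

125^5 = 5^15; 5^4 = 5^4; 125^2 = 5^6
Combine exponents: 5^13

5^13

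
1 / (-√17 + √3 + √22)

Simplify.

(-4*√17 - √22 + 18*√3 + √1122)/100

Group as (√3 + √22) - √17; multiply by (√3 + √22) + √17, then rationalise the remaining surd.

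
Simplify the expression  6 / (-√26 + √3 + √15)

(12*√26 + 21*√15 + 57*√3 + 9*√130)/29

Group as (√3 + √15) - √26; multiply by (√3 + √15) + √26, then rationalise the remaining surd.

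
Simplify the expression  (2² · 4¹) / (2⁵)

2^(-1)

2² = 2^2; 4¹ = 2^2; 2⁵ = 2^5
Combine exponents: 2^(-1)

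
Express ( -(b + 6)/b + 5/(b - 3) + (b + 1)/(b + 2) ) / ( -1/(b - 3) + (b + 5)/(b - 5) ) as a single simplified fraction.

(-2*b^3 + 29*b^2 - 59*b - 180)/(b^4 + 3*b^3 - 8*b^2 - 20*b)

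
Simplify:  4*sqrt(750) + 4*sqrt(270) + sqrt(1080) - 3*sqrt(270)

4*sqrt(750) = 20*sqrt(30); 4*sqrt(270) = 12*sqrt(30); sqrt(1080) = 6*sqrt(30); 3*sqrt(270) = 9*sqrt(30)
Combine: (20 + 12 + 6 - 9)·sqrt(30) = 29*sqrt(30)

29*sqrt(30)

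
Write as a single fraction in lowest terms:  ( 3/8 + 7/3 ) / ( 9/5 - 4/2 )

-325/24

Numerator: 3/8 + 7/3 = 65/24
Denominator: 9/5 - 4/2 = -1/5
Divide: (65/24) · (-5) = -325/24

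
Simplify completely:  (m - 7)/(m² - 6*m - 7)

Factor: m² - 6*m - 7 = (m - 7)·(m + 1)
Cancel the common factor (m - 7).

1/(m + 1)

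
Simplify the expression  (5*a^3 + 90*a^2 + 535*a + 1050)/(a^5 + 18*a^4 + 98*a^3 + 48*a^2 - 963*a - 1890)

5/(a^2 - 9)

Factor: 5*a^3 + 90*a^2 + 535*a + 1050 = 5*(a + 7)*(a + 5)*(a + 6);  a^5 + 18*a^4 + 98*a^3 + 48*a^2 - 963*a - 1890 = (a + 5)*(a + 6)*(a + 3)*(a + 7)*(a - 3)
Cancel the common factors (a + 7), (a + 5), (a + 6).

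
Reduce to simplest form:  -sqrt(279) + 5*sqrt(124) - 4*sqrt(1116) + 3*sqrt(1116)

sqrt(31)

sqrt(279) = 3*sqrt(31); 5*sqrt(124) = 10*sqrt(31); 4*sqrt(1116) = 24*sqrt(31); 3*sqrt(1116) = 18*sqrt(31)
Combine: (-3 + 10 - 24 + 18)·sqrt(31) = sqrt(31)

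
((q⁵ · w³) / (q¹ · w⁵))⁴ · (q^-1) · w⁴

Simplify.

Inside the bracket: q⁴ · (w^-2)
Raise to the power 4: q^16 · (w^-8)
Multiply by (q^-1) · w⁴: add exponents.

q^15/w⁴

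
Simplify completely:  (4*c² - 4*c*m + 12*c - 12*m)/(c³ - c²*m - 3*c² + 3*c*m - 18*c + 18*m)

Factor: 4*c² - 4*c*m + 12*c - 12*m = 4·(c - m)·(c + 3);  c³ - c²*m - 3*c² + 3*c*m - 18*c + 18*m = (c + 3)·(c - 6)·(c - m)
Cancel the common factors (c - m), (c + 3).

4/(c - 6)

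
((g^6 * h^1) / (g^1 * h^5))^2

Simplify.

g^10/h^8

Inside the bracket: g^5 * (h^-4)
Raise to the power 2: g^10 * (h^-8)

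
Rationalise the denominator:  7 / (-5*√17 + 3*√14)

Multiply numerator and denominator by 3*√14 + 5*√17.
Denominator becomes -299; numerator becomes 21*√14 + 35*√17.

(-35*√17 - 21*√14)/299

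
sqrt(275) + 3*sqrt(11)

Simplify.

8*sqrt(11)

sqrt(275) = 5*sqrt(11); 3*sqrt(11) = 3*sqrt(11)
Combine: (5 + 3)·sqrt(11) = 8*sqrt(11)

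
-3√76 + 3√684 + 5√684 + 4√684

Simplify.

66*√19

3√76 = 6*√19; 3√684 = 18*√19; 5√684 = 30*√19; 4√684 = 24*√19
Combine: (-6 + 18 + 30 + 24)·√19 = 66*√19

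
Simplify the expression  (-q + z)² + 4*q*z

(q + z)²

Expand the square and combine the 4*q*z term.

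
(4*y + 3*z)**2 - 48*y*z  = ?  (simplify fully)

Expanding gives 16*y**2 - 24*y*z + 9*z**2, a perfect square.

(4*y - 3*z)**2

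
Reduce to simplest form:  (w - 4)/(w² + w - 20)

Factor: w² + w - 20 = (w - 4)·(w + 5)
Cancel the common factor (w - 4).

1/(w + 5)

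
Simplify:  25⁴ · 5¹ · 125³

5^18

25⁴ = 5^8; 5¹ = 5^1; 125³ = 5^9
Combine exponents: 5^18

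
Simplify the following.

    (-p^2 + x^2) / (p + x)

-p + x

-p^2 + x^2 factors as (-p + x)*(p + x).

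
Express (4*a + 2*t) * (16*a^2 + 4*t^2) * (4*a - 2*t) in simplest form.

256*a^4 - 16*t^4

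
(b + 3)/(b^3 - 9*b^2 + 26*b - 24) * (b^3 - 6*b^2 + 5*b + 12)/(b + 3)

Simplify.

Factor: b^3 - 9*b^2 + 26*b - 24 = (b - 2)*(b - 3)*(b - 4);  b^3 - 6*b^2 + 5*b + 12 = (b + 1)*(b - 3)*(b - 4)
Cancel the common factors (b - 4), (b + 3), (b - 3).

(b + 1)/(b - 2)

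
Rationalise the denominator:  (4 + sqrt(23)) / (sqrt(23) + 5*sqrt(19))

(-23 - 4*sqrt(23) + 20*sqrt(19) + 5*sqrt(437))/452

Multiply numerator and denominator by -5*sqrt(19) + sqrt(23).
Denominator becomes -452; numerator becomes -5*sqrt(437) - 20*sqrt(19) + 4*sqrt(23) + 23.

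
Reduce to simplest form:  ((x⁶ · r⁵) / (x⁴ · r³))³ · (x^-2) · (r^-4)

r²*x⁴

Inside the bracket: x² · r²
Raise to the power 3: x⁶ · r⁶
Multiply by (x^-2) · (r^-4): add exponents.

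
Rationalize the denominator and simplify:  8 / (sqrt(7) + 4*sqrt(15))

(-8*sqrt(7) + 32*sqrt(15))/233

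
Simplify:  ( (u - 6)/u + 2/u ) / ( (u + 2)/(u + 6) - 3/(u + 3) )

(u³ + 5*u² - 18*u - 72)/(u³ + 2*u² - 12*u)

Numerator: (u - 6)/u + 2/u = (u - 4)/u
Denominator: (u + 2)/(u + 6) - 3/(u + 3) = (u² + 2*u - 12)/(u² + 9*u + 18)
Divide: ((u - 4)/u) · ((u² + 9*u + 18)/(u² + 2*u - 12)) = (u³ + 5*u² - 18*u - 72)/(u³ + 2*u² - 12*u)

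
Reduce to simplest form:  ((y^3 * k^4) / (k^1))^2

k^6*y^6

Inside the bracket: y^3 * k^3
Raise to the power 2: y^6 * k^6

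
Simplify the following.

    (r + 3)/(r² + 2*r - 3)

1/(r - 1)

Factor: r² + 2*r - 3 = (r + 3)·(r - 1)
Cancel the common factor (r + 3).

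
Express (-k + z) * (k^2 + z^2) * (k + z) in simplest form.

Pair the conjugate factors: (z+k)(z-k) = -k^2 + z^2, then repeat with the next factor.

-k^4 + z^4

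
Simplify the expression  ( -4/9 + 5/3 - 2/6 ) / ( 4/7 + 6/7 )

Numerator: -4/9 + 5/3 - 2/6 = 8/9
Denominator: 4/7 + 6/7 = 10/7
Divide: (8/9) · (7/10) = 28/45

28/45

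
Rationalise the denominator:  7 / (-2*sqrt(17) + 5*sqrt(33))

(14*sqrt(17) + 35*sqrt(33))/757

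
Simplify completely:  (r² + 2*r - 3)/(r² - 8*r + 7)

Factor: r² + 2*r - 3 = (r - 1)·(r + 3);  r² - 8*r + 7 = (r - 1)·(r - 7)
Cancel the common factor (r - 1).

(r + 3)/(r - 7)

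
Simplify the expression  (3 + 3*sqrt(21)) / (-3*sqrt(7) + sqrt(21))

Multiply numerator and denominator by sqrt(21) + 3*sqrt(7).
Denominator becomes -42; numerator becomes 3*sqrt(21) + 9*sqrt(7) + 63 + 63*sqrt(3).

(-21*sqrt(3) - 21 - 3*sqrt(7) - sqrt(21))/14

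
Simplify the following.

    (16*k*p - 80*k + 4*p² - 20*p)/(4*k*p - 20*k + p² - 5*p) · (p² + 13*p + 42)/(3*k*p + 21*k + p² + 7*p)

(4*p + 24)/(3*k + p)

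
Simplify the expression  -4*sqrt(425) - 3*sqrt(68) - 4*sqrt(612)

-50*sqrt(17)

4*sqrt(425) = 20*sqrt(17); 3*sqrt(68) = 6*sqrt(17); 4*sqrt(612) = 24*sqrt(17)
Combine: (-20 - 6 - 24)·sqrt(17) = -50*sqrt(17)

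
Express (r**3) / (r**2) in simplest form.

r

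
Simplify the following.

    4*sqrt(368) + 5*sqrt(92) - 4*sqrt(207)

14*sqrt(23)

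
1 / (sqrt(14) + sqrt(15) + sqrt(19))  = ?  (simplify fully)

(-sqrt(3990) + 5*sqrt(19) + 9*sqrt(15) + 10*sqrt(14))/370

Group as (sqrt(14) + sqrt(19)) + sqrt(15); multiply by (sqrt(14) + sqrt(19)) - sqrt(15), then rationalise the remaining surd.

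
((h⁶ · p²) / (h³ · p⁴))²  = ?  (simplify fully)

h⁶/p⁴

Inside the bracket: h³ · (p^-2)
Raise to the power 2: h⁶ · (p^-4)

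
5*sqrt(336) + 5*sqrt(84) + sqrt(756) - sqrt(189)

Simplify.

33*sqrt(21)

5*sqrt(336) = 20*sqrt(21); 5*sqrt(84) = 10*sqrt(21); sqrt(756) = 6*sqrt(21); sqrt(189) = 3*sqrt(21)
Combine: (20 + 10 + 6 - 3)·sqrt(21) = 33*sqrt(21)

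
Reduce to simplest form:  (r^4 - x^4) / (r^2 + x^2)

Factor r^4 - x^4 and cancel (r^2 + x^2).

r^2 - x^2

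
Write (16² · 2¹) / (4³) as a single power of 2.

16² = 2^8; 2¹ = 2^1; 4³ = 2^6
Combine exponents: 2^3

2^3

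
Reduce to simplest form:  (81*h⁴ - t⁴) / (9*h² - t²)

Difference of fourth powers: factor out (9*h² - t²).

9*h² + t²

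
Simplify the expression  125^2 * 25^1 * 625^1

5^12

125^2 = 5^6; 25^1 = 5^2; 625^1 = 5^4
Combine exponents: 5^12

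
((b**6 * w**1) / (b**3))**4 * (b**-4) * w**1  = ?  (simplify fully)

Inside the bracket: b**3 * w**1
Raise to the power 4: b**12 * w**4
Multiply by (b**-4) * w**1: add exponents.

b**8*w**5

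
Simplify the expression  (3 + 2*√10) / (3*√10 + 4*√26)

Multiply numerator and denominator by -4*√26 + 3*√10.
Denominator becomes -326; numerator becomes -16*√65 - 12*√26 + 9*√10 + 60.

(-60 - 9*√10 + 12*√26 + 16*√65)/326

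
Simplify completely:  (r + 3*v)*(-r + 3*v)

Difference of squares with P = 3*v, Q = r.

-r^2 + 9*v^2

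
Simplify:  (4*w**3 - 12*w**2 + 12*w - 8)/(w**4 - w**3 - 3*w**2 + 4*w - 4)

Factor: 4*w**3 - 12*w**2 + 12*w - 8 = 4*(w - 2)*(w**2 - w + 1);  w**4 - w**3 - 3*w**2 + 4*w - 4 = (w**2 - w + 1)*(w + 2)*(w - 2)
Cancel the common factors (w**2 - w + 1), (w - 2).

4/(w + 2)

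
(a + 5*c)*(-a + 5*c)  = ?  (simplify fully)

-a**2 + 25*c**2

(5*c)**2 - (a)**2 = -a**2 + 25*c**2.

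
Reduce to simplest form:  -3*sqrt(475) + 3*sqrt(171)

-6*sqrt(19)

3*sqrt(475) = 15*sqrt(19); 3*sqrt(171) = 9*sqrt(19)
Combine: (-15 + 9)·sqrt(19) = -6*sqrt(19)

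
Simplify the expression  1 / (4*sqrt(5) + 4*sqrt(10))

(-sqrt(5) + sqrt(10))/20

Multiply numerator and denominator by -4*sqrt(5) + 4*sqrt(10).
Denominator becomes 80; numerator becomes -4*sqrt(5) + 4*sqrt(10).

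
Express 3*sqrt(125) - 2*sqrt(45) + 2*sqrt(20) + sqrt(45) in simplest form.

16*sqrt(5)

3*sqrt(125) = 15*sqrt(5); 2*sqrt(45) = 6*sqrt(5); 2*sqrt(20) = 4*sqrt(5); sqrt(45) = 3*sqrt(5)
Combine: (15 - 6 + 4 + 3)·sqrt(5) = 16*sqrt(5)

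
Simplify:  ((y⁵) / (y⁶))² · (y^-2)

Inside the bracket: (y^-1)
Raise to the power 2: (y^-2)
Multiply by (y^-2): add exponents.

y^(-4)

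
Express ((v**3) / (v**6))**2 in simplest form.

v**(-6)

Inside the bracket: (v**-3)
Raise to the power 2: (v**-6)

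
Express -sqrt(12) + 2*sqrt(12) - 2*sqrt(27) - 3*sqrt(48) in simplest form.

-16*sqrt(3)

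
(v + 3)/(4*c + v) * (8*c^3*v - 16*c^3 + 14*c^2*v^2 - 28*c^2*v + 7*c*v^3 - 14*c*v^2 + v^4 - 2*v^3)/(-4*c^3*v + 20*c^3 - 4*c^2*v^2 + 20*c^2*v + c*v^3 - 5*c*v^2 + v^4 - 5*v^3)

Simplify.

(v^2 + v - 6)/(-2*c*v + 10*c + v^2 - 5*v)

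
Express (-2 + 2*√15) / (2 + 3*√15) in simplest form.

Multiply numerator and denominator by -3*√15 + 2.
Denominator becomes -131; numerator becomes -94 + 10*√15.

(-10*√15 + 94)/131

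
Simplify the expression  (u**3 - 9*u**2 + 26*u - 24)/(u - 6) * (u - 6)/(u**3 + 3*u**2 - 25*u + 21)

Factor: u**3 - 9*u**2 + 26*u - 24 = (u - 4)*(u - 2)*(u - 3);  u**3 + 3*u**2 - 25*u + 21 = (u - 1)*(u + 7)*(u - 3)
Cancel the common factors (u - 6), (u - 3).

(u**2 - 6*u + 8)/(u**2 + 6*u - 7)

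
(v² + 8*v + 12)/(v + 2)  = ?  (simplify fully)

v + 6

Factor: v² + 8*v + 12 = (v + 6)·(v + 2)
Cancel the common factor (v + 2).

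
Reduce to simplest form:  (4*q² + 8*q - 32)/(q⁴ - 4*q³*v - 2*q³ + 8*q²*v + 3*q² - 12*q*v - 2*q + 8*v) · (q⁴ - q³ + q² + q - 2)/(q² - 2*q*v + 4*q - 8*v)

(4*q² - 4*q - 8)/(q² - 6*q*v + 8*v²)

Factor: 4*q² + 8*q - 32 = 4·(q - 2)·(q + 4);  q⁴ - 4*q³*v - 2*q³ + 8*q²*v + 3*q² - 12*q*v - 2*q + 8*v = (q - 1)·(q - 4*v)·(q² - q + 2);  q⁴ - q³ + q² + q - 2 = (q² - q + 2)·(q + 1)·(q - 1);  q² - 2*q*v + 4*q - 8*v = (q + 4)·(q - 2*v)
Cancel the common factors (q² - q + 2), (q + 4), (q - 1).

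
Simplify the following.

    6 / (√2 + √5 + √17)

Group as (√2 + √5) + √17; multiply by (√2 + √5) - √17, then rationalise the remaining surd.

(-7*√5 - 10*√2 + √170 + 5*√17)/5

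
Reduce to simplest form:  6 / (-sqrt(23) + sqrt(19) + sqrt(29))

(-150*sqrt(23) + 78*sqrt(29) + 198*sqrt(19) + 12*sqrt(12673))/1579

Group as (sqrt(19) + sqrt(29)) - sqrt(23); multiply by (sqrt(19) + sqrt(29)) + sqrt(23), then rationalise the remaining surd.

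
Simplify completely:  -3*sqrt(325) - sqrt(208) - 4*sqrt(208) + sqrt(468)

-29*sqrt(13)

3*sqrt(325) = 15*sqrt(13); sqrt(208) = 4*sqrt(13); 4*sqrt(208) = 16*sqrt(13); sqrt(468) = 6*sqrt(13)
Combine: (-15 - 4 - 16 + 6)·sqrt(13) = -29*sqrt(13)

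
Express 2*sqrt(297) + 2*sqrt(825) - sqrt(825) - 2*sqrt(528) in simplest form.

2*sqrt(297) = 6*sqrt(33); 2*sqrt(825) = 10*sqrt(33); sqrt(825) = 5*sqrt(33); 2*sqrt(528) = 8*sqrt(33)
Combine: (6 + 10 - 5 - 8)·sqrt(33) = 3*sqrt(33)

3*sqrt(33)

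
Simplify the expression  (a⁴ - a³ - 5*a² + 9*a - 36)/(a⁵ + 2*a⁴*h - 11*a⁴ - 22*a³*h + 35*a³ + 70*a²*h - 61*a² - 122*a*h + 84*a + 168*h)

Factor: a⁴ - a³ - 5*a² + 9*a - 36 = (a + 3)·(a² - a + 4)·(a - 3);  a⁵ + 2*a⁴*h - 11*a⁴ - 22*a³*h + 35*a³ + 70*a²*h - 61*a² - 122*a*h + 84*a + 168*h = (a + 2*h)·(a - 7)·(a² - a + 4)·(a - 3)
Cancel the common factors (a² - a + 4), (a - 3).

(a + 3)/(a² + 2*a*h - 7*a - 14*h)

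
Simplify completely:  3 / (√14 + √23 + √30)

Group as (√14 + √23) + √30; multiply by (√14 + √23) - √30, then rationalise the remaining surd.

(-4*√2415 + 7*√30 + 21*√23 + 39*√14)/413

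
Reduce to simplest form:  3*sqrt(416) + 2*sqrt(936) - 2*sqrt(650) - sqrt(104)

12*sqrt(26)

3*sqrt(416) = 12*sqrt(26); 2*sqrt(936) = 12*sqrt(26); 2*sqrt(650) = 10*sqrt(26); sqrt(104) = 2*sqrt(26)
Combine: (12 + 12 - 10 - 2)·sqrt(26) = 12*sqrt(26)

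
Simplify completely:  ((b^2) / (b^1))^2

Inside the bracket: b^1
Raise to the power 2: b^2

b^2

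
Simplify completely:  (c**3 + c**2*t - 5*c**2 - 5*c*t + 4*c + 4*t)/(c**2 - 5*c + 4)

Factor: c**3 + c**2*t - 5*c**2 - 5*c*t + 4*c + 4*t = (c - 1)*(c - 4)*(c + t);  c**2 - 5*c + 4 = (c - 1)*(c - 4)
Cancel the common factors (c - 4), (c - 1).

c + t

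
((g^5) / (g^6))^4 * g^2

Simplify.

Inside the bracket: (g^-1)
Raise to the power 4: (g^-4)
Multiply by g^2: add exponents.

g^(-2)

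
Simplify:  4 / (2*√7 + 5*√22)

Multiply numerator and denominator by -2*√7 + 5*√22.
Denominator becomes 522; numerator becomes -8*√7 + 20*√22.

(-4*√7 + 10*√22)/261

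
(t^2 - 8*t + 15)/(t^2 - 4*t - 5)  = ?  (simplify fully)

Factor: t^2 - 8*t + 15 = (t - 5)*(t - 3);  t^2 - 4*t - 5 = (t - 5)*(t + 1)
Cancel the common factor (t - 5).

(t - 3)/(t + 1)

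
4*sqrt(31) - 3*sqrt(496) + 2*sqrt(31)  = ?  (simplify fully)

4*sqrt(31) = 4*sqrt(31); 3*sqrt(496) = 12*sqrt(31); 2*sqrt(31) = 2*sqrt(31)
Combine: (4 - 12 + 2)·sqrt(31) = -6*sqrt(31)

-6*sqrt(31)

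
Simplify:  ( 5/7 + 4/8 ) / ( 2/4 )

Numerator: 5/7 + 4/8 = 17/14
Denominator: 2/4 = 1/2
Divide: (17/14) · (2) = 17/7

17/7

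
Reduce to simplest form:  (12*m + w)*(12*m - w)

Difference of squares with P = 12*m, Q = w.

144*m^2 - w^2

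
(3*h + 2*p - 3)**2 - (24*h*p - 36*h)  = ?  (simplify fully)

Expand the square and combine the (24*h*p - 36*h) term.

(3*h - 2*p + 3)**2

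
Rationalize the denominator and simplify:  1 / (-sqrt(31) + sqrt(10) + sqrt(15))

(3*sqrt(31) + 13*sqrt(15) + 18*sqrt(10) + 5*sqrt(186))/282

Group as (sqrt(10) + sqrt(15)) - sqrt(31); multiply by (sqrt(10) + sqrt(15)) + sqrt(31), then rationalise the remaining surd.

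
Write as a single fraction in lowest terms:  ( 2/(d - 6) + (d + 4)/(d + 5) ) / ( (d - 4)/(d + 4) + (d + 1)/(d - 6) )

(d^3 + 4*d^2 - 14*d - 56)/(2*d^3 + 5*d^2 + 3*d + 140)

Numerator: 2/(d - 6) + (d + 4)/(d + 5) = (d^2 - 14)/(d^2 - d - 30)
Denominator: (d - 4)/(d + 4) + (d + 1)/(d - 6) = (2*d^2 - 5*d + 28)/(d^2 - 2*d - 24)
Divide: ((d^2 - 14)/(d^2 - d - 30)) · ((d^2 - 2*d - 24)/(2*d^2 - 5*d + 28)) = (d^3 + 4*d^2 - 14*d - 56)/(2*d^3 + 5*d^2 + 3*d + 140)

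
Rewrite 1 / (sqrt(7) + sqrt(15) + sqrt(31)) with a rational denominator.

(-2*sqrt(3255) - 9*sqrt(31) + 23*sqrt(15) + 39*sqrt(7))/339

Group as (sqrt(7) + sqrt(15)) + sqrt(31); multiply by (sqrt(7) + sqrt(15)) - sqrt(31), then rationalise the remaining surd.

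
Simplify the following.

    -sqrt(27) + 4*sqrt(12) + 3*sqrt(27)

14*sqrt(3)

sqrt(27) = 3*sqrt(3); 4*sqrt(12) = 8*sqrt(3); 3*sqrt(27) = 9*sqrt(3)
Combine: (-3 + 8 + 9)·sqrt(3) = 14*sqrt(3)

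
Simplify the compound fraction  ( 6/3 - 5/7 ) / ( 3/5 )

15/7

Numerator: 6/3 - 5/7 = 9/7
Denominator: 3/5 = 3/5
Divide: (9/7) · (5/3) = 15/7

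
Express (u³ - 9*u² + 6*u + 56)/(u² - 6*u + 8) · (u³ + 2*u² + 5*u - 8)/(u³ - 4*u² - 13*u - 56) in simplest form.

(u² + u - 2)/(u - 2)

Factor: u³ - 9*u² + 6*u + 56 = (u - 4)·(u + 2)·(u - 7);  u² - 6*u + 8 = (u - 4)·(u - 2);  u³ + 2*u² + 5*u - 8 = (u² + 3*u + 8)·(u - 1);  u³ - 4*u² - 13*u - 56 = (u² + 3*u + 8)·(u - 7)
Cancel the common factors (u² + 3*u + 8), (u - 7), (u - 4).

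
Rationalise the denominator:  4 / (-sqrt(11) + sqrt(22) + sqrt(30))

Group as (sqrt(22) + sqrt(30)) - sqrt(11); multiply by (sqrt(22) + sqrt(30)) + sqrt(11), then rationalise the remaining surd.

(-164*sqrt(11) + 12*sqrt(30) + 76*sqrt(22) + 176*sqrt(15))/959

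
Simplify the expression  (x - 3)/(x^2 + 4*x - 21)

Factor: x^2 + 4*x - 21 = (x - 3)*(x + 7)
Cancel the common factor (x - 3).

1/(x + 7)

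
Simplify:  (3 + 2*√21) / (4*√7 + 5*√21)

Multiply numerator and denominator by -4*√7 + 5*√21.
Denominator becomes 413; numerator becomes -56*√3 - 12*√7 + 15*√21 + 210.

(-56*√3 - 12*√7 + 15*√21 + 210)/413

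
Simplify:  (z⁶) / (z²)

Quotient: z⁴

z⁴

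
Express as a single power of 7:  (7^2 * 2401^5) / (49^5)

7^2 = 7^2; 2401^5 = 7^20; 49^5 = 7^10
Combine exponents: 7^12

7^12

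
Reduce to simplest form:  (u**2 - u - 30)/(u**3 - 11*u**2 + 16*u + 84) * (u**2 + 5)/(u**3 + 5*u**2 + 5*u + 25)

Factor: u**2 - u - 30 = (u + 5)*(u - 6);  u**3 - 11*u**2 + 16*u + 84 = (u - 7)*(u - 6)*(u + 2);  u**3 + 5*u**2 + 5*u + 25 = (u + 5)*(u**2 + 5)
Cancel the common factors (u**2 + 5), (u + 5), (u - 6).

1/(u**2 - 5*u - 14)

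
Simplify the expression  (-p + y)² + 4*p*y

Expand the square and combine the 4*p*y term.

(p + y)²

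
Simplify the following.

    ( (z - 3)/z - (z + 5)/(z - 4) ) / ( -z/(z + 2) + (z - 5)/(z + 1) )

Numerator: (z - 3)/z - (z + 5)/(z - 4) = (-12*z + 12)/(z² - 4*z)
Denominator: -z/(z + 2) + (z - 5)/(z + 1) = (-4*z - 10)/(z² + 3*z + 2)
Divide: ((-12*z + 12)/(z² - 4*z)) · ((z² + 3*z + 2)/(-4*z - 10)) = (6*z³ + 12*z² - 6*z - 12)/(2*z³ - 3*z² - 20*z)

(6*z³ + 12*z² - 6*z - 12)/(2*z³ - 3*z² - 20*z)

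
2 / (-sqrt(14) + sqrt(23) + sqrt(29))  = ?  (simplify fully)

Group as (sqrt(23) + sqrt(29)) - sqrt(14); multiply by (sqrt(23) + sqrt(29)) + sqrt(14), then rationalise the remaining surd.

(-19*sqrt(14) + 4*sqrt(29) + 10*sqrt(23) + sqrt(9338))/306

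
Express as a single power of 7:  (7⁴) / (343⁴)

7⁴ = 7^4; 343⁴ = 7^12
Combine exponents: 7^(-8)

7^(-8)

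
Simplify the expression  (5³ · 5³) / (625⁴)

5³ = 5^3; 5³ = 5^3; 625⁴ = 5^16
Combine exponents: 5^(-10)

5^(-10)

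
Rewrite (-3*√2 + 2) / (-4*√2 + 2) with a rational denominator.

(-√2 + 10)/14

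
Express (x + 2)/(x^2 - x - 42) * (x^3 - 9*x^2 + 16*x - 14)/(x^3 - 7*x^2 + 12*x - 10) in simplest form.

(x + 2)/(x^2 + x - 30)

Factor: x^2 - x - 42 = (x + 6)*(x - 7);  x^3 - 9*x^2 + 16*x - 14 = (x - 7)*(x^2 - 2*x + 2);  x^3 - 7*x^2 + 12*x - 10 = (x - 5)*(x^2 - 2*x + 2)
Cancel the common factors (x^2 - 2*x + 2), (x - 7).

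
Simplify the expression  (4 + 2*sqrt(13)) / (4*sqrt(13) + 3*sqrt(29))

Multiply numerator and denominator by -3*sqrt(29) + 4*sqrt(13).
Denominator becomes -53; numerator becomes -6*sqrt(377) - 12*sqrt(29) + 16*sqrt(13) + 104.

(-104 - 16*sqrt(13) + 12*sqrt(29) + 6*sqrt(377))/53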